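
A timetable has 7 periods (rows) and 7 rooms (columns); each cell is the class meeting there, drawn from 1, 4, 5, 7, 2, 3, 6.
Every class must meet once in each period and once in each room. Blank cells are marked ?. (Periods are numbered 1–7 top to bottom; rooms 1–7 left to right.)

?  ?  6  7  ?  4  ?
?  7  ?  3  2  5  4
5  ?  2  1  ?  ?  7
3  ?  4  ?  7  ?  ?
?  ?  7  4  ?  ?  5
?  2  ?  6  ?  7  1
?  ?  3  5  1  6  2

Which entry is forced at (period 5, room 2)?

3

Period 1, room 7: period 1 has {4, 7, 6} and room 7 has {1, 4, 5, 7, 2}, leaving only 3.
Period 1, room 5: period 1 has {4, 7, 3, 6} and room 5 has {1, 7, 2}, leaving only 5.
Period 1, room 2: period 1 has {4, 5, 7, 3, 6} and room 2 has {7, 2}, leaving only 1.
Period 1, room 1: period 1 has {1, 4, 5, 7, 3, 6} and room 1 has {5, 3}, leaving only 2.
Period 2, room 3: period 2 has {4, 5, 7, 2, 3} and room 3 has {4, 7, 2, 3, 6}, leaving only 1.
Period 2, room 1: period 2 has {1, 4, 5, 7, 2, 3} and room 1 has {5, 2, 3}, leaving only 6.
Period 3, room 6: period 3 has {1, 5, 7, 2} and room 6 has {4, 5, 7, 6}, leaving only 3.
Period 4, room 4: period 4 has {4, 7, 3} and room 4 has {1, 4, 5, 7, 3, 6}, leaving only 2.
Period 4, room 6: period 4 has {4, 7, 2, 3} and room 6 has {4, 5, 7, 3, 6}, leaving only 1.
Period 4, room 7: period 4 has {1, 4, 7, 2, 3} and room 7 has {1, 4, 5, 7, 2, 3}, leaving only 6.
Period 4, room 2: period 4 has {1, 4, 7, 2, 3, 6} and room 2 has {1, 7, 2}, leaving only 5.
Period 5, room 1: period 5 has {4, 5, 7} and room 1 has {5, 2, 3, 6}, leaving only 1.
Period 5, room 6: period 5 has {1, 4, 5, 7} and room 6 has {1, 4, 5, 7, 3, 6}, leaving only 2.
Period 6, room 1: period 6 has {1, 7, 2, 6} and room 1 has {1, 5, 2, 3, 6}, leaving only 4.
Period 6, room 3: period 6 has {1, 4, 7, 2, 6} and room 3 has {1, 4, 7, 2, 3, 6}, leaving only 5.
Period 6, room 5: period 6 has {1, 4, 5, 7, 2, 6} and room 5 has {1, 5, 7, 2}, leaving only 3.
Period 5, room 5: period 5 has {1, 4, 5, 7, 2} and room 5 has {1, 5, 7, 2, 3}, leaving only 6.
Period 5 already has {1, 4, 5, 7, 2, 6} and room 2 already has {1, 5, 7, 2}, so period 5, room 2 must be 3.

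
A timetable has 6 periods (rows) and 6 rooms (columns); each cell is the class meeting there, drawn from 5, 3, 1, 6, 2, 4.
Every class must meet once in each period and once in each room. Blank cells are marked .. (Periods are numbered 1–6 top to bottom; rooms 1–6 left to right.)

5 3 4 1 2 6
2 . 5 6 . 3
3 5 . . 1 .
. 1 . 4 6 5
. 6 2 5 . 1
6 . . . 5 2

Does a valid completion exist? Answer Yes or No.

Period 4, room 1: period 4 together with room 1 already contain {5, 3, 1, 6, 2, 4} — every symbol — so nothing can go there. The grid has no valid completion.

No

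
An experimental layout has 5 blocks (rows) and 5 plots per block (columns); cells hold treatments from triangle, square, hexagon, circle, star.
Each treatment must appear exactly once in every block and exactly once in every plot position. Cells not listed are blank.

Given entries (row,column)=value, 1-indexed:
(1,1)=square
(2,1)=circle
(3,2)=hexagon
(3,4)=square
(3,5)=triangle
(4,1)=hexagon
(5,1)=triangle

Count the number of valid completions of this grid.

Block 1, plot 2: eliminating its block and plot leaves {triangle, circle, star}.
Block 1, plot 3: eliminating its block and plot leaves {triangle, hexagon, circle, star}.
Block 1, plot 4: eliminating its block and plot leaves {triangle, hexagon, circle, star}.
Block 1, plot 5: eliminating its block and plot leaves {hexagon, circle, star}.
Block 2, plot 2: eliminating its block and plot leaves {triangle, square, star}.
Block 2, plot 3: eliminating its block and plot leaves {triangle, square, hexagon, star}.
Block 2, plot 4: eliminating its block and plot leaves {triangle, hexagon, star}.
Block 2, plot 5: eliminating its block and plot leaves {square, hexagon, star}.
Block 3, plot 1: eliminating its block and plot leaves {star}.
Block 3, plot 3: eliminating its block and plot leaves {circle, star}.
Block 4, plot 2: eliminating its block and plot leaves {triangle, square, circle, star}.
Block 4, plot 3: eliminating its block and plot leaves {triangle, square, circle, star}.
Block 4, plot 4: eliminating its block and plot leaves {triangle, circle, star}.
Block 4, plot 5: eliminating its block and plot leaves {square, circle, star}.
Block 5, plot 2: eliminating its block and plot leaves {square, circle, star}.
Block 5, plot 3: eliminating its block and plot leaves {square, hexagon, circle, star}.
Block 5, plot 4: eliminating its block and plot leaves {hexagon, circle, star}.
Block 5, plot 5: eliminating its block and plot leaves {square, hexagon, circle, star}.
Enumerating the assignments across these blanks that avoid any block or plot repeat gives 56 completions.

56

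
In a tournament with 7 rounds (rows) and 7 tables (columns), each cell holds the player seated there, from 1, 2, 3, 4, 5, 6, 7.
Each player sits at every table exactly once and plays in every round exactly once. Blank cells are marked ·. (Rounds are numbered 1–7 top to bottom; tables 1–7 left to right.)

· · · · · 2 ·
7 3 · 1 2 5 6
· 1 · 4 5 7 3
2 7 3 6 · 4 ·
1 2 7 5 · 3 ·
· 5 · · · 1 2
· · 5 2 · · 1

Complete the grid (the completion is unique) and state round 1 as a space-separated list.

Round 2, table 3: round 2 has {1, 2, 3, 5, 6, 7} and table 3 has {3, 5, 7}, leaving only 4.
Round 3, table 1: round 3 has {1, 3, 4, 5, 7} and table 1 has {1, 2, 7}, leaving only 6.
Round 3, table 3: round 3 has {1, 3, 4, 5, 6, 7} and table 3 has {3, 4, 5, 7}, leaving only 2.
Round 4, table 5: round 4 has {2, 3, 4, 6, 7} and table 5 has {2, 5}, leaving only 1.
Round 4, table 7: round 4 has {1, 2, 3, 4, 6, 7} and table 7 has {1, 2, 3, 6}, leaving only 5.
Round 5, table 7: round 5 has {1, 2, 3, 5, 7} and table 7 has {1, 2, 3, 5, 6}, leaving only 4.
Round 1, table 7: round 1 has {2} and table 7 has {1, 2, 3, 4, 5, 6}, leaving only 7.
Round 1, table 4: round 1 has {2, 7} and table 4 has {1, 2, 4, 5, 6}, leaving only 3.
Round 5, table 5: round 5 has {1, 2, 3, 4, 5, 7} and table 5 has {1, 2, 5}, leaving only 6.
Round 1, table 5: round 1 has {2, 3, 7} and table 5 has {1, 2, 5, 6}, leaving only 4.
Round 1, table 1: round 1 has {2, 3, 4, 7} and table 1 has {1, 2, 6, 7}, leaving only 5.
Round 1, table 2: round 1 has {2, 3, 4, 5, 7} and table 2 has {1, 2, 3, 5, 7}, leaving only 6.
Round 1, table 3: round 1 has {2, 3, 4, 5, 6, 7} and table 3 has {2, 3, 4, 5, 7}, leaving only 1.
So round 1 reads: 5 6 1 3 4 2 7.

5 6 1 3 4 2 7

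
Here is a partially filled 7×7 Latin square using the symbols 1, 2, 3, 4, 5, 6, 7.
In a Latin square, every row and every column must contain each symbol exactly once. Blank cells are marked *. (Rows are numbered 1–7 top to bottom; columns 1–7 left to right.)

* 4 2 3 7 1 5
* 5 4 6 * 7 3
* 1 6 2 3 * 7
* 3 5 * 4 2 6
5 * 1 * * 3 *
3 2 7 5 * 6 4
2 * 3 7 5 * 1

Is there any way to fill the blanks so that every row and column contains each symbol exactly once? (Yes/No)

Yes

No row or column among the givens repeats a symbol, and propagating forced cells runs into no contradiction.
One valid completion exists (for instance, 6 4 2 3 7 1 5 / 1 5 4 6 2 7 3 / 4 1 6 2 3 5 7 / 7 3 5 1 4 2 6 / 5 7 1 4 6 3 2 / 3 2 7 5 1 6 4 / 2 6 3 7 5 4 1).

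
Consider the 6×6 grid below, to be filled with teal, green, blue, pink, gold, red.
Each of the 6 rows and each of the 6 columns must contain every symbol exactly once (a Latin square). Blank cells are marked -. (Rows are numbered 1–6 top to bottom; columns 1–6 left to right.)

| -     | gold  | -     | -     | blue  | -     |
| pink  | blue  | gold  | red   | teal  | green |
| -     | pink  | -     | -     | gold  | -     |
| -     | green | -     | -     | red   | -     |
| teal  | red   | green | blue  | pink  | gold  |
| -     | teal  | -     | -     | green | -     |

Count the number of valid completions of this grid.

Row 1, column 1: eliminating its row and column leaves {green, red}.
Row 1, column 3: eliminating its row and column leaves {teal, pink, red}.
Row 1, column 4: eliminating its row and column leaves {teal, green, pink}.
Row 1, column 6: eliminating its row and column leaves {teal, pink, red}.
Row 3, column 1: eliminating its row and column leaves {green, blue, red}.
Row 3, column 3: eliminating its row and column leaves {teal, blue, red}.
Row 3, column 4: eliminating its row and column leaves {teal, green}.
Row 3, column 6: eliminating its row and column leaves {teal, blue, red}.
Row 4, column 1: eliminating its row and column leaves {blue, gold}.
Row 4, column 3: eliminating its row and column leaves {teal, blue, pink}.
Row 4, column 4: eliminating its row and column leaves {teal, pink, gold}.
Row 4, column 6: eliminating its row and column leaves {teal, blue, pink}.
Row 6, column 1: eliminating its row and column leaves {blue, gold, red}.
Row 6, column 3: eliminating its row and column leaves {blue, pink, red}.
Row 6, column 4: eliminating its row and column leaves {pink, gold}.
Row 6, column 6: eliminating its row and column leaves {blue, pink, red}.
Enumerating the assignments across these blanks that avoid any row or column repeat gives 20 completions.

20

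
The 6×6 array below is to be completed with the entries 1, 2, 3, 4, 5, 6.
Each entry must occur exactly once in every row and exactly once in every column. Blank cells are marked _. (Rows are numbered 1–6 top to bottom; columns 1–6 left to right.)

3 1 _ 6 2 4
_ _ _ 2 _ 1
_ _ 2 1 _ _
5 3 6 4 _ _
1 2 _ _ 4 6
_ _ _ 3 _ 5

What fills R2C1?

6

Row 1, column 3: row 1 has {1, 2, 3, 4, 6} and column 3 has {2, 6}, leaving only 5.
Row 3, column 6: row 3 has {1, 2} and column 6 has {1, 4, 5, 6}, leaving only 3.
Row 4, column 5: row 4 has {3, 4, 5, 6} and column 5 has {2, 4}, leaving only 1.
Row 4, column 6: row 4 has {1, 3, 4, 5, 6} and column 6 has {1, 3, 4, 5, 6}, leaving only 2.
Row 5, column 3: row 5 has {1, 2, 4, 6} and column 3 has {2, 5, 6}, leaving only 3.
Row 2, column 3: row 2 has {1, 2} and column 3 has {2, 3, 5, 6}, leaving only 4.
Row 2 already has {1, 2, 4} and column 1 already has {1, 3, 5}, so row 2, column 1 must be 6.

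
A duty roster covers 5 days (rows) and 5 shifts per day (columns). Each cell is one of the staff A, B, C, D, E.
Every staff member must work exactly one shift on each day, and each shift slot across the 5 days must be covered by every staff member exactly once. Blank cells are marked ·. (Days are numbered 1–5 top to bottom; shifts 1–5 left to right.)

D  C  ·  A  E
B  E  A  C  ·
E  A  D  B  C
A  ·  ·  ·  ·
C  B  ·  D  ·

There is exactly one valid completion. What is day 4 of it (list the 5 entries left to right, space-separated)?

A D C E B

Day 4, shift 2: day 4 has {A} and shift 2 has {A, B, C, E}, leaving only D.
Day 4, shift 4: day 4 has {A, D} and shift 4 has {A, B, C, D}, leaving only E.
Day 4, shift 5: day 4 has {A, D, E} and shift 5 has {C, E}, leaving only B.
Day 4, shift 3: day 4 has {A, B, D, E} and shift 3 has {A, D}, leaving only C.
So day 4 reads: A D C E B.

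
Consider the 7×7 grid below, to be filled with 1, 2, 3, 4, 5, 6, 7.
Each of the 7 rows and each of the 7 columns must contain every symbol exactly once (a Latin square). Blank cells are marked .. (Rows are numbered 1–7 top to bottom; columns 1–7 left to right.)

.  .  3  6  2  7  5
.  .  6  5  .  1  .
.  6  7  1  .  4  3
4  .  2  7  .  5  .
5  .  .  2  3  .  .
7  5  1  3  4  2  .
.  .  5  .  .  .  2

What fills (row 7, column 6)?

Row 1, column 1: row 1 has {2, 3, 5, 6, 7} and column 1 has {4, 5, 7}, leaving only 1.
Row 1, column 2: row 1 has {1, 2, 3, 5, 6, 7} and column 2 has {5, 6}, leaving only 4.
Row 2, column 5: row 2 has {1, 5, 6} and column 5 has {2, 3, 4}, leaving only 7.
Row 2, column 7: row 2 has {1, 5, 6, 7} and column 7 has {2, 3, 5}, leaving only 4.
Row 3, column 1: row 3 has {1, 3, 4, 6, 7} and column 1 has {1, 4, 5, 7}, leaving only 2.
Row 2, column 1: row 2 has {1, 4, 5, 6, 7} and column 1 has {1, 2, 4, 5, 7}, leaving only 3.
Row 2, column 2: row 2 has {1, 3, 4, 5, 6, 7} and column 2 has {4, 5, 6}, leaving only 2.
Row 3, column 5: row 3 has {1, 2, 3, 4, 6, 7} and column 5 has {2, 3, 4, 7}, leaving only 5.
Row 5, column 3: row 5 has {2, 3, 5} and column 3 has {1, 2, 3, 5, 6, 7}, leaving only 4.
Row 5, column 6: row 5 has {2, 3, 4, 5} and column 6 has {1, 2, 4, 5, 7}, leaving only 6.
Row 7 already has {2, 5} and column 6 already has {1, 2, 4, 5, 6, 7}, so row 7, column 6 must be 3.

3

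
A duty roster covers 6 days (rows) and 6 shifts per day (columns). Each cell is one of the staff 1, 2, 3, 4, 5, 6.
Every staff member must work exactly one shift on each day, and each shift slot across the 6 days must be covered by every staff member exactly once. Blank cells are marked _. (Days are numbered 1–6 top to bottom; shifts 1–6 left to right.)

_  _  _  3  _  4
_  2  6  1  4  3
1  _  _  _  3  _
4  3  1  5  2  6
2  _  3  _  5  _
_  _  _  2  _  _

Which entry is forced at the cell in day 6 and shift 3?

Day 2, shift 1: day 2 has {1, 2, 3, 4, 6} and shift 1 has {1, 2, 4}, leaving only 5.
Day 1, shift 1: day 1 has {3, 4} and shift 1 has {1, 2, 4, 5}, leaving only 6.
Day 1, shift 5: day 1 has {3, 4, 6} and shift 5 has {2, 3, 4, 5}, leaving only 1.
Day 1, shift 2: day 1 has {1, 3, 4, 6} and shift 2 has {2, 3}, leaving only 5.
Day 1, shift 3: day 1 has {1, 3, 4, 5, 6} and shift 3 has {1, 3, 6}, leaving only 2.
Day 5, shift 6: day 5 has {2, 3, 5} and shift 6 has {3, 4, 6}, leaving only 1.
Day 6, shift 1: day 6 has {2} and shift 1 has {1, 2, 4, 5, 6}, leaving only 3.
Day 6, shift 5: day 6 has {2, 3} and shift 5 has {1, 2, 3, 4, 5}, leaving only 6.
Day 6, shift 6: day 6 has {2, 3, 6} and shift 6 has {1, 3, 4, 6}, leaving only 5.
Day 6 already has {2, 3, 5, 6} and shift 3 already has {1, 2, 3, 6}, so day 6, shift 3 must be 4.

4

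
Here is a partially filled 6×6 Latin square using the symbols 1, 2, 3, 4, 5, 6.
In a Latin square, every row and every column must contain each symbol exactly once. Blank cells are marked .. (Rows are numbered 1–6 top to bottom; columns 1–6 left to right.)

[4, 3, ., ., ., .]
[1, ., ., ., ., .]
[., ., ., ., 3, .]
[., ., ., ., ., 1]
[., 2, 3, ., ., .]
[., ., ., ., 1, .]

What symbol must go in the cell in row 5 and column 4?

Row 5, column 4 is narrowed to {1, 4, 5, 6}.
If it were 4, propagating the remaining blanks reaches a contradiction.
If it were 5, then row 5, column 6 would be left with no valid symbol.
If it were 6, then row 5, column 6 would be left with no valid symbol.
So row 5, column 4 must be 1.

1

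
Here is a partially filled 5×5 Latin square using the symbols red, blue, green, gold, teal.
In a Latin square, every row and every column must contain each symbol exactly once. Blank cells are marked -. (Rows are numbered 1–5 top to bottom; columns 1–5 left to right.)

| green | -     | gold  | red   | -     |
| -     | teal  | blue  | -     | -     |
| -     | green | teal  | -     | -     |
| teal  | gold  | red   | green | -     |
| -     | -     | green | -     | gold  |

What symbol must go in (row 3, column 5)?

red

Row 1, column 2: row 1 has {red, green, gold} and column 2 has {green, gold, teal}, leaving only blue.
Row 1, column 5: row 1 has {red, blue, green, gold} and column 5 has {gold}, leaving only teal.
Row 2, column 4: row 2 has {blue, teal} and column 4 has {red, green}, leaving only gold.
Row 2, column 1: row 2 has {blue, gold, teal} and column 1 has {green, teal}, leaving only red.
Row 2, column 5: row 2 has {red, blue, gold, teal} and column 5 has {gold, teal}, leaving only green.
Row 3, column 4: row 3 has {green, teal} and column 4 has {red, green, gold}, leaving only blue.
Row 3 already has {blue, green, teal} and column 5 already has {green, gold, teal}, so row 3, column 5 must be red.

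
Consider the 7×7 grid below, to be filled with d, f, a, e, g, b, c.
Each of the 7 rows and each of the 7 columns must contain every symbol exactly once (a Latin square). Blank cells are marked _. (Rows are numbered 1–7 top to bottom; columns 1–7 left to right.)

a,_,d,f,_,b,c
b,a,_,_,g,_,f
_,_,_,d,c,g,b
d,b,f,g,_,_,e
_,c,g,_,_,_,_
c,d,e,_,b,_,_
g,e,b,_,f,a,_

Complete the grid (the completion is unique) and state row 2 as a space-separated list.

Row 2, column 3: row 2 has {f, a, g, b} and column 3 has {d, f, e, g, b}, leaving only c.
Row 2, column 4: row 2 has {f, a, g, b, c} and column 4 has {d, f, g}, leaving only e.
Row 2, column 6: row 2 has {f, a, e, g, b, c} and column 6 has {a, g, b}, leaving only d.
So row 2 reads: b a c e g d f.

b a c e g d f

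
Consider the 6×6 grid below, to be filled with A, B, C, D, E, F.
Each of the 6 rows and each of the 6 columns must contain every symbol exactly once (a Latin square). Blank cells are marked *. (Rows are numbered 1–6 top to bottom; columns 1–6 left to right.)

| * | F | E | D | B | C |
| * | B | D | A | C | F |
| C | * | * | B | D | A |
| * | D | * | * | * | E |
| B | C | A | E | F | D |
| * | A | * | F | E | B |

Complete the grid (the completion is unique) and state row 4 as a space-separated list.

Row 4, column 4: row 4 has {D, E} and column 4 has {A, B, D, E, F}, leaving only C.
Row 4, column 5: row 4 has {C, D, E} and column 5 has {B, C, D, E, F}, leaving only A.
Row 4, column 1: row 4 has {A, C, D, E} and column 1 has {B, C}, leaving only F.
Row 4, column 3: row 4 has {A, C, D, E, F} and column 3 has {A, D, E}, leaving only B.
So row 4 reads: F D B C A E.

F D B C A E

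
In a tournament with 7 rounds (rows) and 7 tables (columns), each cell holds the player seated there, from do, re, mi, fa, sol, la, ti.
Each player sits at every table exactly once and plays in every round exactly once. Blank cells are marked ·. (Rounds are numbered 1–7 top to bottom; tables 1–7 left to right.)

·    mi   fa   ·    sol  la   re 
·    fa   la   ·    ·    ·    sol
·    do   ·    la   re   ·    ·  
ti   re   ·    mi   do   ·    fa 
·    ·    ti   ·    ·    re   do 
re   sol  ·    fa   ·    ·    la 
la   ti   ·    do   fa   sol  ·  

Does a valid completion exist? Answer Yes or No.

No

Round 4, table 6: round 4 together with table 6 already contain {do, re, mi, fa, sol, la, ti} — every symbol — so nothing can go there. The grid has no valid completion.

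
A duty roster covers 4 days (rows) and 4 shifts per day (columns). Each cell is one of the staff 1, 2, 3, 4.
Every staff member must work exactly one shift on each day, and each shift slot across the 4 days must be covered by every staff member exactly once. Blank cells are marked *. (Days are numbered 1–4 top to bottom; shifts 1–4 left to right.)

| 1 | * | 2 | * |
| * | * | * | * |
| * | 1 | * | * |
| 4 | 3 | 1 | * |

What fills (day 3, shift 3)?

3

Day 1, shift 2: day 1 has {1, 2} and shift 2 has {1, 3}, leaving only 4.
Day 1, shift 4: day 1 has {1, 2, 4} and shift 4 has {}, leaving only 3.
Day 2, shift 2: day 2 has {} and shift 2 has {1, 3, 4}, leaving only 2.
Day 2, shift 1: day 2 has {2} and shift 1 has {1, 4}, leaving only 3.
Day 2, shift 3: day 2 has {2, 3} and shift 3 has {1, 2}, leaving only 4.
Day 3 already has {1} and shift 3 already has {1, 2, 4}, so day 3, shift 3 must be 3.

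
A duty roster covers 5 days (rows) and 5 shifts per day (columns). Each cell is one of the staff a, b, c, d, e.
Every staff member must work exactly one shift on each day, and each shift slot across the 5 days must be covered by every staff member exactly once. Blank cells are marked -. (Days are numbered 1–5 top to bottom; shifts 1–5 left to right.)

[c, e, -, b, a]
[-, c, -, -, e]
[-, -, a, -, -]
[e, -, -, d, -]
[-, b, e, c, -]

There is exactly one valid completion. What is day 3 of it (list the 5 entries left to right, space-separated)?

b d a e c

Day 3, shift 2: day 3 has {a} and shift 2 has {b, c, e}, leaving only d.
Day 3, shift 1: day 3 has {a, d} and shift 1 has {c, e}, leaving only b.
Day 3, shift 4: day 3 has {a, b, d} and shift 4 has {b, c, d}, leaving only e.
Day 3, shift 5: day 3 has {a, b, d, e} and shift 5 has {a, e}, leaving only c.
So day 3 reads: b d a e c.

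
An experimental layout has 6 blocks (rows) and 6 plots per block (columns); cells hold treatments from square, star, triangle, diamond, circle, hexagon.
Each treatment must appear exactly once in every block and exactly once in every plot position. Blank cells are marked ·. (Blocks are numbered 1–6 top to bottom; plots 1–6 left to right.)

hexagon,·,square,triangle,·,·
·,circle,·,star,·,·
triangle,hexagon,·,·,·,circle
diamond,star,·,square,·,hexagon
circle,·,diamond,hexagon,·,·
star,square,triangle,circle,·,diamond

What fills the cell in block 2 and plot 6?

triangle

Block 1, plot 2: block 1 has {square, triangle, hexagon} and plot 2 has {square, star, circle, hexagon}, leaving only diamond.
Block 1, plot 6: block 1 has {square, triangle, diamond, hexagon} and plot 6 has {diamond, circle, hexagon}, leaving only star.
Block 1, plot 5: block 1 has {square, star, triangle, diamond, hexagon} and plot 5 has {}, leaving only circle.
Block 2, plot 1: block 2 has {star, circle} and plot 1 has {star, triangle, diamond, circle, hexagon}, leaving only square.
Block 2 already has {square, star, circle} and plot 6 already has {star, diamond, circle, hexagon}, so block 2, plot 6 must be triangle.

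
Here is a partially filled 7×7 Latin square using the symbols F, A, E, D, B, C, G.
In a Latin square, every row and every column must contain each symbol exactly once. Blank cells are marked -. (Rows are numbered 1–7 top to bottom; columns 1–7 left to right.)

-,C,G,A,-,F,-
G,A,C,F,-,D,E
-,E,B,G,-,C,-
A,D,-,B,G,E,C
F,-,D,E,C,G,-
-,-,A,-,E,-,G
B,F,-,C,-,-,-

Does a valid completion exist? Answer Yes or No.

No

Row 2, column 5: row 2 has {F, A, E, D, C, G} and column 5 has {E, C, G}, so it must be B.
Row 1, column 5: row 1 has {F, A, C, G} and column 5 has {E, B, C, G}, so it must be D.
Row 1, column 1: row 1 has {F, A, D, C, G} and column 1 has {F, A, B, G}, so it must be E.
Row 1, column 7: row 1 has {F, A, E, D, C, G} and column 7 has {E, C, G}, so it must be B.
Row 3, column 1: row 3 has {E, B, C, G} and column 1 has {F, A, E, B, G}, so it must be D.
Row 4, column 3: row 4 has {A, E, D, B, C, G} and column 3 has {A, D, B, C, G}, so it must be F.
Row 5, column 2: row 5 has {F, E, D, C, G} and column 2 has {F, A, E, D, C}, so it must be B.
Now row 6, column 2: row 6 together with column 2 already contain {F, A, E, D, B, C, G} — every symbol — so nothing can go there. The grid has no valid completion.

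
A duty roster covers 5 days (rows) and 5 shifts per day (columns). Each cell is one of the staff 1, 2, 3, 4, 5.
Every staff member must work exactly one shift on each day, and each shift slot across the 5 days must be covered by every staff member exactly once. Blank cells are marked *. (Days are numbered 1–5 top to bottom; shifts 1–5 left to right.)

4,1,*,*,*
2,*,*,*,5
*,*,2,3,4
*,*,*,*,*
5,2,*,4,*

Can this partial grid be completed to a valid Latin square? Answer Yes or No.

Yes

No day or shift among the givens repeats a symbol, and propagating forced cells runs into no contradiction.
One valid completion exists (for instance, 4 1 3 5 2 / 2 3 4 1 5 / 1 5 2 3 4 / 3 4 5 2 1 / 5 2 1 4 3).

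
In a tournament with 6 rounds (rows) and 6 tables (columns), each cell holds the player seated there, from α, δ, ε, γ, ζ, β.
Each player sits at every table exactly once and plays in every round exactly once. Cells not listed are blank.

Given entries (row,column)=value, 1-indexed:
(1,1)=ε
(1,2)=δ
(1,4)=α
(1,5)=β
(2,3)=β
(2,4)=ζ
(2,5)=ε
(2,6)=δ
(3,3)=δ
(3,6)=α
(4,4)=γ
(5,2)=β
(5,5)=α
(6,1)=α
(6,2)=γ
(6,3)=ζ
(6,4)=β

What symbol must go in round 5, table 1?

Round 1, table 3: round 1 has {α, δ, ε, β} and table 3 has {δ, ζ, β}, leaving only γ.
Round 1, table 6: round 1 has {α, δ, ε, γ, β} and table 6 has {α, δ}, leaving only ζ.
Round 2, table 1: round 2 has {δ, ε, ζ, β} and table 1 has {α, ε}, leaving only γ.
Round 2, table 2: round 2 has {δ, ε, γ, ζ, β} and table 2 has {δ, γ, β}, leaving only α.
Round 3, table 4: round 3 has {α, δ} and table 4 has {α, γ, ζ, β}, leaving only ε.
Round 3, table 2: round 3 has {α, δ, ε} and table 2 has {α, δ, γ, β}, leaving only ζ.
Round 3, table 1: round 3 has {α, δ, ε, ζ} and table 1 has {α, ε, γ}, leaving only β.
Round 3, table 5: round 3 has {α, δ, ε, ζ, β} and table 5 has {α, ε, β}, leaving only γ.
Round 4, table 2: round 4 has {γ} and table 2 has {α, δ, γ, ζ, β}, leaving only ε.
Round 4, table 3: round 4 has {ε, γ} and table 3 has {δ, γ, ζ, β}, leaving only α.
Round 4, table 6: round 4 has {α, ε, γ} and table 6 has {α, δ, ζ}, leaving only β.
Round 5, table 3: round 5 has {α, β} and table 3 has {α, δ, γ, ζ, β}, leaving only ε.
Round 5, table 4: round 5 has {α, ε, β} and table 4 has {α, ε, γ, ζ, β}, leaving only δ.
Round 5 already has {α, δ, ε, β} and table 1 already has {α, ε, γ, β}, so round 5, table 1 must be ζ.

ζ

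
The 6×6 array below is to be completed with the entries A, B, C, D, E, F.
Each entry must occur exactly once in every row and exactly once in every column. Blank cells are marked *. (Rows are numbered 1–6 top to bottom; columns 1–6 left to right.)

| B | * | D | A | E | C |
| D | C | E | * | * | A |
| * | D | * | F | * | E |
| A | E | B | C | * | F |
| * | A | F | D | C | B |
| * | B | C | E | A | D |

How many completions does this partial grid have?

Row 1, column 2: eliminating its row and column leaves {F}.
Row 2, column 4: eliminating its row and column leaves {B}.
Row 2, column 5: eliminating its row and column leaves {B, F}.
Row 3, column 1: eliminating its row and column leaves {C}.
Row 3, column 3: eliminating its row and column leaves {A}.
Row 3, column 5: eliminating its row and column leaves {B}.
Row 4, column 5: eliminating its row and column leaves {D}.
Row 5, column 1: eliminating its row and column leaves {E}.
Row 6, column 1: eliminating its row and column leaves {F}.
Only one assignment across all blanks avoids any row or column repeat, giving 1 completion.

1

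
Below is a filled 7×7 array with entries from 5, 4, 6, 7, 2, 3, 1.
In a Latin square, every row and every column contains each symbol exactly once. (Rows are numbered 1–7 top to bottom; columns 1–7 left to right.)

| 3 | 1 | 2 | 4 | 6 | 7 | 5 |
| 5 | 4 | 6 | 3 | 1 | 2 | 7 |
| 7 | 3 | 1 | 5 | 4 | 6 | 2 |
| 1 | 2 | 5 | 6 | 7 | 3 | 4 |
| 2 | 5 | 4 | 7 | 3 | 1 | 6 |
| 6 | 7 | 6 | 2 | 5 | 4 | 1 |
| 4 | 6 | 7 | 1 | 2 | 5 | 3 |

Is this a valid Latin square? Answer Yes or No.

No

Row 6 contains 6 twice (at columns 1 and 3), so it is not a permutation.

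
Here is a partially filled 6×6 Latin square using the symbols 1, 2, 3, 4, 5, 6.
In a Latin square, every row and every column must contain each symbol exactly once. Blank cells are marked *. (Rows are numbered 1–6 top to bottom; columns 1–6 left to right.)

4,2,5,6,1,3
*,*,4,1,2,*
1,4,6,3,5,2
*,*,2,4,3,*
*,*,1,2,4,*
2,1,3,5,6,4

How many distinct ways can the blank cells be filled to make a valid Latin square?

4

Row 2, column 1: eliminating its row and column leaves {3, 5, 6}.
Row 2, column 2: eliminating its row and column leaves {3, 5, 6}.
Row 2, column 6: eliminating its row and column leaves {5, 6}.
Row 4, column 1: eliminating its row and column leaves {5, 6}.
Row 4, column 2: eliminating its row and column leaves {5, 6}.
Row 4, column 6: eliminating its row and column leaves {1, 5, 6}.
Row 5, column 1: eliminating its row and column leaves {3, 5, 6}.
Row 5, column 2: eliminating its row and column leaves {3, 5, 6}.
Row 5, column 6: eliminating its row and column leaves {5, 6}.
Enumerating the assignments across these blanks that avoid any row or column repeat gives 4 completions.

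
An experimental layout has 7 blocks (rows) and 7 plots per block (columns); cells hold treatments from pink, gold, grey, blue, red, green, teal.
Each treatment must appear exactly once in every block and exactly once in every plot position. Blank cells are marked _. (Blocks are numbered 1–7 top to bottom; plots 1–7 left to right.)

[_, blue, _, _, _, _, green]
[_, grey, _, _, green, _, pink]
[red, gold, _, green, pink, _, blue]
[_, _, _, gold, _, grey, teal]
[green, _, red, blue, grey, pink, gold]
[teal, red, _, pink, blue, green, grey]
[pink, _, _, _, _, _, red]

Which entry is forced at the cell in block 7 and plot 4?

grey

Block 3, plot 6: block 3 has {pink, gold, blue, red, green} and plot 6 has {pink, grey, green}, leaving only teal.
Block 3, plot 3: block 3 has {pink, gold, blue, red, green, teal} and plot 3 has {red}, leaving only grey.
Block 4, plot 1: block 4 has {gold, grey, teal} and plot 1 has {pink, red, green, teal}, leaving only blue.
Block 2, plot 1: block 2 has {pink, grey, green} and plot 1 has {pink, blue, red, green, teal}, leaving only gold.
Block 1, plot 1: block 1 has {blue, green} and plot 1 has {pink, gold, blue, red, green, teal}, leaving only grey.
Block 4, plot 5: block 4 has {gold, grey, blue, teal} and plot 5 has {pink, grey, blue, green}, leaving only red.
Block 5, plot 2: block 5 has {pink, gold, grey, blue, red, green} and plot 2 has {gold, grey, blue, red}, leaving only teal.
Block 6, plot 3: block 6 has {pink, grey, blue, red, green, teal} and plot 3 has {grey, red}, leaving only gold.
Block 7, plot 2: block 7 has {pink, red} and plot 2 has {gold, grey, blue, red, teal}, leaving only green.
Block 4, plot 2: block 4 has {gold, grey, blue, red, teal} and plot 2 has {gold, grey, blue, red, green, teal}, leaving only pink.
Block 4, plot 3: block 4 has {pink, gold, grey, blue, red, teal} and plot 3 has {gold, grey, red}, leaving only green.
Block 7, plot 4 is narrowed to {grey, teal}.
If it were teal, then block 2, plot 4 would be left with no valid symbol.
So block 7, plot 4 must be grey.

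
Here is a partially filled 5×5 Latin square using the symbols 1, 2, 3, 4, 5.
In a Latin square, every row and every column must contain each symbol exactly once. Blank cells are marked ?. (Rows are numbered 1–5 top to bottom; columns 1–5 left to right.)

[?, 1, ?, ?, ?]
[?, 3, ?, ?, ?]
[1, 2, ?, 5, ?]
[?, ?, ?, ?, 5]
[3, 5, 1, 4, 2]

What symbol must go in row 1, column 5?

Row 4, column 2: row 4 has {5} and column 2 has {1, 2, 3, 5}, leaving only 4.
Row 4, column 1: row 4 has {4, 5} and column 1 has {1, 3}, leaving only 2.
Row 4, column 3: row 4 has {2, 4, 5} and column 3 has {1}, leaving only 3.
Row 3, column 3: row 3 has {1, 2, 5} and column 3 has {1, 3}, leaving only 4.
Row 3, column 5: row 3 has {1, 2, 4, 5} and column 5 has {2, 5}, leaving only 3.
Row 1 already has {1} and column 5 already has {2, 3, 5}, so row 1, column 5 must be 4.

4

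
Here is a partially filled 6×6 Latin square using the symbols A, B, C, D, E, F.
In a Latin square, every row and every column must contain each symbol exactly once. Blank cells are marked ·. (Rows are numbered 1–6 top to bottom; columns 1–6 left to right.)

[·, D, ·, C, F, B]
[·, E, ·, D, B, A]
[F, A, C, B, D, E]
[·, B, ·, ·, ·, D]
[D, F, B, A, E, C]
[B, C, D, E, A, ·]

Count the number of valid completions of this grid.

2

Row 1, column 1: eliminating its row and column leaves {A, E}.
Row 1, column 3: eliminating its row and column leaves {A, E}.
Row 2, column 1: eliminating its row and column leaves {C}.
Row 2, column 3: eliminating its row and column leaves {F}.
Row 4, column 1: eliminating its row and column leaves {A, C, E}.
Row 4, column 3: eliminating its row and column leaves {A, E, F}.
Row 4, column 4: eliminating its row and column leaves {F}.
Row 4, column 5: eliminating its row and column leaves {C}.
Row 6, column 6: eliminating its row and column leaves {F}.
Enumerating the assignments across these blanks that avoid any row or column repeat gives 2 completions.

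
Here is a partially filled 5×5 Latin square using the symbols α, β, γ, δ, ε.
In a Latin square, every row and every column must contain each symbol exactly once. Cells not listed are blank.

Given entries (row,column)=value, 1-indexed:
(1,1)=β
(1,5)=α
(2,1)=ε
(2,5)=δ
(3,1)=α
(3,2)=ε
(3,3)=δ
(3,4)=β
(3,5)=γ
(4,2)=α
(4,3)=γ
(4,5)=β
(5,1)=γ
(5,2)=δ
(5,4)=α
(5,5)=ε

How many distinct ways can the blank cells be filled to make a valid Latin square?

1

Row 1, column 2: eliminating its row and column leaves {γ}.
Row 1, column 3: eliminating its row and column leaves {ε}.
Row 1, column 4: eliminating its row and column leaves {γ, δ, ε}.
Row 2, column 2: eliminating its row and column leaves {β, γ}.
Row 2, column 3: eliminating its row and column leaves {α, β}.
Row 2, column 4: eliminating its row and column leaves {γ}.
Row 4, column 1: eliminating its row and column leaves {δ}.
Row 4, column 4: eliminating its row and column leaves {δ, ε}.
Row 5, column 3: eliminating its row and column leaves {β}.
Only one assignment across all blanks avoids any row or column repeat, giving 1 completion.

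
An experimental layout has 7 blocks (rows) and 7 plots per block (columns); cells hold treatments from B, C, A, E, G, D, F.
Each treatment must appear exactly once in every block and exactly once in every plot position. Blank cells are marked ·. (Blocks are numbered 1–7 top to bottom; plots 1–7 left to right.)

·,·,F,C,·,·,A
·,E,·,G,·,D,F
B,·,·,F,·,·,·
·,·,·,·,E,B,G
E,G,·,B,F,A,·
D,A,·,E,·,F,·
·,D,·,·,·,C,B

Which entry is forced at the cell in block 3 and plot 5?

A

Block 1, plot 1: block 1 has {C, A, F} and plot 1 has {B, E, D}, leaving only G.
Block 1, plot 2: block 1 has {C, A, G, F} and plot 2 has {A, E, G, D}, leaving only B.
Block 1, plot 5: block 1 has {B, C, A, G, F} and plot 5 has {E, F}, leaving only D.
Block 1, plot 6: block 1 has {B, C, A, G, D, F} and plot 6 has {B, C, A, D, F}, leaving only E.
Block 3, plot 2: block 3 has {B, F} and plot 2 has {B, A, E, G, D}, leaving only C.
Block 3, plot 6: block 3 has {B, C, F} and plot 6 has {B, C, A, E, D, F}, leaving only G.
Block 3 already has {B, C, G, F} and plot 5 already has {E, D, F}, so block 3, plot 5 must be A.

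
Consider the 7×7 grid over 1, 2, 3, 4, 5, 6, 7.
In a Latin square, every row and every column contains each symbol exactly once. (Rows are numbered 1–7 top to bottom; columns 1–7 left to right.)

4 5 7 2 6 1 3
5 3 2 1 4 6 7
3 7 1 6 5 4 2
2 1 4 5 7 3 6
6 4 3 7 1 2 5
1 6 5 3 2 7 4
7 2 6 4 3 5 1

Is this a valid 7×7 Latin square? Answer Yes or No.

Yes

Each row is a permutation of the 7 symbols, and so is each column.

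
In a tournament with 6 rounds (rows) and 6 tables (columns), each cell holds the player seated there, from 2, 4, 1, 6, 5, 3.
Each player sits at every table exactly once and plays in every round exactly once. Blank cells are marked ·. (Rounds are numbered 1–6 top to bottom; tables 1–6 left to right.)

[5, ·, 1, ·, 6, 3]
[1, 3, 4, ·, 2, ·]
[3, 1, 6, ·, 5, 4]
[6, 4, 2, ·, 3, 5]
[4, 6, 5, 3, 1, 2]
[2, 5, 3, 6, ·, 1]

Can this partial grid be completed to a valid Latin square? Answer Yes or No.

Yes

No round or table among the givens repeats a symbol, and propagating forced cells runs into no contradiction.
One valid completion exists (for instance, 5 2 1 4 6 3 / 1 3 4 5 2 6 / 3 1 6 2 5 4 / 6 4 2 1 3 5 / 4 6 5 3 1 2 / 2 5 3 6 4 1).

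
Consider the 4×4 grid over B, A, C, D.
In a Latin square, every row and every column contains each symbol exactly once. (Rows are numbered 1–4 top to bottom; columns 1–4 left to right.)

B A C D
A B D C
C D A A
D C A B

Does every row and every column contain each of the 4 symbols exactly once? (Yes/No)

No

Row 3 contains A twice (at columns 3 and 4), so it is not a permutation.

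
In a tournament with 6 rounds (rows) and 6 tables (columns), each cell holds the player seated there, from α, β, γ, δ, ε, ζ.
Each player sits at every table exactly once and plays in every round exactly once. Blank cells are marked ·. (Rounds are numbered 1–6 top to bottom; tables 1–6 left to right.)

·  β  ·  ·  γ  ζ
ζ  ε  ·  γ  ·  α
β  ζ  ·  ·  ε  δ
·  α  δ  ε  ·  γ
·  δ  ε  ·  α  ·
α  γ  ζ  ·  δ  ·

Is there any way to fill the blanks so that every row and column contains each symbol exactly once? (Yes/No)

Round 4, table 1: round 4 together with table 1 already contain {α, β, γ, δ, ε, ζ} — every symbol — so nothing can go there. The grid has no valid completion.

No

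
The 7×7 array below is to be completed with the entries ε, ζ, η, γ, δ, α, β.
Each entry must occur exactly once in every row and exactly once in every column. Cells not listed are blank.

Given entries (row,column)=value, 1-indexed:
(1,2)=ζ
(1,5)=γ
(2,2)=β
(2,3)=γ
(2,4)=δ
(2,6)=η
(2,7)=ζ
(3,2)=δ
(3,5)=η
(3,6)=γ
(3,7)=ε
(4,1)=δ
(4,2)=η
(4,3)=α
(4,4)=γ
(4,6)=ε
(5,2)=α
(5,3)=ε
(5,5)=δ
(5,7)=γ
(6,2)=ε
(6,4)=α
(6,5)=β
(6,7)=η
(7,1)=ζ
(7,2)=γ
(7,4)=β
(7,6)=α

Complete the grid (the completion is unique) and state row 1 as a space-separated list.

η ζ δ ε γ β α

Row 3, column 4: row 3 has {ε, η, γ, δ} and column 4 has {γ, δ, α, β}, leaving only ζ.
Row 3, column 3: row 3 has {ε, ζ, η, γ, δ} and column 3 has {ε, γ, α}, leaving only β.
Row 3, column 1: row 3 has {ε, ζ, η, γ, δ, β} and column 1 has {ζ, δ}, leaving only α.
Row 2, column 1: row 2 has {ζ, η, γ, δ, β} and column 1 has {ζ, δ, α}, leaving only ε.
Row 2, column 5: row 2 has {ε, ζ, η, γ, δ, β} and column 5 has {η, γ, δ, β}, leaving only α.
Row 4, column 5: row 4 has {ε, η, γ, δ, α} and column 5 has {η, γ, δ, α, β}, leaving only ζ.
Row 4, column 7: row 4 has {ε, ζ, η, γ, δ, α} and column 7 has {ε, ζ, η, γ}, leaving only β.
Row 5, column 4: row 5 has {ε, γ, δ, α} and column 4 has {ζ, γ, δ, α, β}, leaving only η.
Row 1, column 4: row 1 has {ζ, γ} and column 4 has {ζ, η, γ, δ, α, β}, leaving only ε.
Row 5, column 1: row 5 has {ε, η, γ, δ, α} and column 1 has {ε, ζ, δ, α}, leaving only β.
Row 1, column 1: row 1 has {ε, ζ, γ} and column 1 has {ε, ζ, δ, α, β}, leaving only η.
Row 1, column 3: row 1 has {ε, ζ, η, γ} and column 3 has {ε, γ, α, β}, leaving only δ.
Row 1, column 6: row 1 has {ε, ζ, η, γ, δ} and column 6 has {ε, η, γ, α}, leaving only β.
Row 1, column 7: row 1 has {ε, ζ, η, γ, δ, β} and column 7 has {ε, ζ, η, γ, β}, leaving only α.
So row 1 reads: η ζ δ ε γ β α.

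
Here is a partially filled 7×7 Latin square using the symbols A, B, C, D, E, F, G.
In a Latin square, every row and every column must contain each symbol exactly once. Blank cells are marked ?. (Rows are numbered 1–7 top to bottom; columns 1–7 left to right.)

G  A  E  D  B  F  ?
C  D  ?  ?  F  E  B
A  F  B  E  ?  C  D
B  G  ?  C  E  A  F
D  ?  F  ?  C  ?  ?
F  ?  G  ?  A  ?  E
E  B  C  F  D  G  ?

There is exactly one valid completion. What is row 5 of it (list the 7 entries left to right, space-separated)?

Row 5, column 2: row 5 has {C, D, F} and column 2 has {A, B, D, F, G}, leaving only E.
Row 5, column 6: row 5 has {C, D, E, F} and column 6 has {A, C, E, F, G}, leaving only B.
Row 1, column 7: row 1 has {A, B, D, E, F, G} and column 7 has {B, D, E, F}, leaving only C.
Row 2, column 3: row 2 has {B, C, D, E, F} and column 3 has {B, C, E, F, G}, leaving only A.
Row 2, column 4: row 2 has {A, B, C, D, E, F} and column 4 has {C, D, E, F}, leaving only G.
Row 5, column 4: row 5 has {B, C, D, E, F} and column 4 has {C, D, E, F, G}, leaving only A.
Row 5, column 7: row 5 has {A, B, C, D, E, F} and column 7 has {B, C, D, E, F}, leaving only G.
So row 5 reads: D E F A C B G.

D E F A C B G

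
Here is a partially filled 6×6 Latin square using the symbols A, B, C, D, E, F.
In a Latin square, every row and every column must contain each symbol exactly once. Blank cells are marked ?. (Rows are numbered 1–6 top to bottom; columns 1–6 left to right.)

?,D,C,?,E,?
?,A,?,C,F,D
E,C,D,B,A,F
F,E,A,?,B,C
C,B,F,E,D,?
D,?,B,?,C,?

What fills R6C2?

Row 6 already has {B, C, D} and column 2 already has {A, B, C, D, E}, so row 6, column 2 must be F.

F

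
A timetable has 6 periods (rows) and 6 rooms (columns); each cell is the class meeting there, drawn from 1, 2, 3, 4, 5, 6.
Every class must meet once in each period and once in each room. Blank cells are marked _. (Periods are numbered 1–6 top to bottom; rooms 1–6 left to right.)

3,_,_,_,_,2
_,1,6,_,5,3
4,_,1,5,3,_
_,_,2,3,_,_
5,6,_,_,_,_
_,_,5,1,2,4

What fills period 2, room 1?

Period 2 already has {1, 3, 5, 6} and room 1 already has {3, 4, 5}, so period 2, room 1 must be 2.

2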